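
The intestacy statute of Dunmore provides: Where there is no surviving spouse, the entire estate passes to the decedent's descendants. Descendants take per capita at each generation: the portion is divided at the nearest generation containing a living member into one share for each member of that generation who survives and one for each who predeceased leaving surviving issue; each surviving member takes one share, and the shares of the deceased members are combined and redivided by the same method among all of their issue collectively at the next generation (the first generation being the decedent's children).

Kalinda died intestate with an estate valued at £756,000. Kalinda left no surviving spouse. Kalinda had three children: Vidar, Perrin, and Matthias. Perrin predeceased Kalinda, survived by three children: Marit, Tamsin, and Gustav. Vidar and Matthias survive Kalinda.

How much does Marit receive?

Marit receives £84,000.

The entire £756,000 passes to the descendants.
That amount (£756,000) is divided at the children's generation into 3 shares of £252,000. Vidar and Matthias each take £252,000. The remaining share for the deceased Perrin (£252,000) is carried to the next generation.
That pool (£252,000) is divided at the grandchildren's generation equally among Marit, Tamsin, and Gustav: £84,000 each.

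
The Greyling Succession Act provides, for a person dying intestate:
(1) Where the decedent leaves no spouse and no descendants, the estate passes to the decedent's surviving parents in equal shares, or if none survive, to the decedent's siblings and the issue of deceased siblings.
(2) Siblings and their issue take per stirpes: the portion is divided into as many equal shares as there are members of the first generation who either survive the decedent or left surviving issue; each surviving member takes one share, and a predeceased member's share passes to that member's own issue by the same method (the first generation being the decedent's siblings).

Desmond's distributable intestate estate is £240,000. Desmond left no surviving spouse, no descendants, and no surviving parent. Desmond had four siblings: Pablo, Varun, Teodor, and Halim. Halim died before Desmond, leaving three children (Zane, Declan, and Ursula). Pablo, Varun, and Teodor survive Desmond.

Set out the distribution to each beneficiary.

The entire £240,000 passes to the siblings and their issue.
That amount (£240,000) is divided into 4 shares of £60,000: Pablo, Varun, and Teodor each take £60,000; Halim's £60,000 share passes to Halim's issue.
Halim's share (£60,000) is divided into 3 shares of £20,000: Zane, Declan, and Ursula each take £20,000.

Pablo: £60,000; Varun: £60,000; Teodor: £60,000; Zane: £20,000; Declan: £20,000; Ursula: £20,000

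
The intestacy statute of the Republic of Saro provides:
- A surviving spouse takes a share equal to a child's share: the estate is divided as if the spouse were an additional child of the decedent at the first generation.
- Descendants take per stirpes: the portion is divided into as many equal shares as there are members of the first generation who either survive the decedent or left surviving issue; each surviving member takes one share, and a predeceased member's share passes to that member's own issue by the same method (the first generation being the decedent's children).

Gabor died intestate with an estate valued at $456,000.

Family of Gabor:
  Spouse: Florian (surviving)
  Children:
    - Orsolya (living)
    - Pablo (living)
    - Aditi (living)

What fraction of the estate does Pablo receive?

The spouse counts as an additional share at the children's level, so there are 4 primary shares of $114,000. Florian takes one such share ($114,000).
The children's combined portion ($342,000) is divided into 3 shares of $114,000: Orsolya, Pablo, and Aditi each take $114,000.

Pablo receives 1/4 of the estate.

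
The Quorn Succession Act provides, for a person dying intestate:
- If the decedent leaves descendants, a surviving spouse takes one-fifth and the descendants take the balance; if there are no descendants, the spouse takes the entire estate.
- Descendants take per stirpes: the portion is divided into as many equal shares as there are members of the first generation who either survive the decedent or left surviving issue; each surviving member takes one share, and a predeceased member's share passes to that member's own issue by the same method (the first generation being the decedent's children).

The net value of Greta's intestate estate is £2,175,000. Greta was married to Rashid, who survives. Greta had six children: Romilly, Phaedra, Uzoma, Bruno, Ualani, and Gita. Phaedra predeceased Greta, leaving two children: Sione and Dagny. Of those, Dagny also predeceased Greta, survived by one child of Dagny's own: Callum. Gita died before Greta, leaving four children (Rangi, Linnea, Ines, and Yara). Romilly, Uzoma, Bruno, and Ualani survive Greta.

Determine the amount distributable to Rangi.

Rangi receives £72,500.

Rashid takes one-fifth of £2,175,000 = £435,000. The remaining £1,740,000 passes to the descendants.
The descendants' portion (£1,740,000) is divided into 6 shares of £290,000: Romilly, Uzoma, Bruno, and Ualani each take £290,000; Phaedra's £290,000 share passes to Phaedra's issue; Gita's £290,000 share passes to Gita's issue.
Phaedra's share (£290,000) is divided into 2 shares of £145,000: Sione takes £145,000; Dagny's £145,000 share passes to Dagny's issue.
Dagny's share (£145,000) passes entirely to Callum.
Gita's share (£290,000) is divided into 4 shares of £72,500: Rangi, Linnea, Ines, and Yara each take £72,500.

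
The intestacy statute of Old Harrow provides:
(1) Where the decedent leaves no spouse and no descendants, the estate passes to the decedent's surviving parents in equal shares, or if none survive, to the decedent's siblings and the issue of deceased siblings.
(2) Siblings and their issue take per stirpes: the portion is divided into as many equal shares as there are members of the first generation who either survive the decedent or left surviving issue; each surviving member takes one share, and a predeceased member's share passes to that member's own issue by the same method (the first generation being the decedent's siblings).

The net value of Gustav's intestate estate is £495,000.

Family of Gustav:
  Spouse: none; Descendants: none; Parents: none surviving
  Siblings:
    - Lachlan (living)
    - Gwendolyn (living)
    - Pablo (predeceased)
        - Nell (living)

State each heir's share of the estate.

The entire £495,000 passes to the siblings and their issue.
That amount (£495,000) is divided into 3 shares of £165,000: Lachlan and Gwendolyn each take £165,000; Pablo's £165,000 share passes to Pablo's issue.
Pablo's share (£165,000) passes entirely to Nell.

Lachlan: £165,000; Gwendolyn: £165,000; Nell: £165,000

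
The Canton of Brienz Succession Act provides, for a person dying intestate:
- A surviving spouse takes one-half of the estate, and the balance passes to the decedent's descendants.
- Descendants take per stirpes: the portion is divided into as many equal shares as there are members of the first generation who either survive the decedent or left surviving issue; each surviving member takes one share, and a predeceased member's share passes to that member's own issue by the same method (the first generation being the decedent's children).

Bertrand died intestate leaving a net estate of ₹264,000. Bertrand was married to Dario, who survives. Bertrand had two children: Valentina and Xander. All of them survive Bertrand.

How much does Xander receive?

Dario takes one-half of ₹264,000 = ₹132,000. The remaining ₹132,000 passes to the descendants.
The descendants' portion (₹132,000) is divided into 2 shares of ₹66,000: Valentina and Xander each take ₹66,000.

Xander receives ₹66,000.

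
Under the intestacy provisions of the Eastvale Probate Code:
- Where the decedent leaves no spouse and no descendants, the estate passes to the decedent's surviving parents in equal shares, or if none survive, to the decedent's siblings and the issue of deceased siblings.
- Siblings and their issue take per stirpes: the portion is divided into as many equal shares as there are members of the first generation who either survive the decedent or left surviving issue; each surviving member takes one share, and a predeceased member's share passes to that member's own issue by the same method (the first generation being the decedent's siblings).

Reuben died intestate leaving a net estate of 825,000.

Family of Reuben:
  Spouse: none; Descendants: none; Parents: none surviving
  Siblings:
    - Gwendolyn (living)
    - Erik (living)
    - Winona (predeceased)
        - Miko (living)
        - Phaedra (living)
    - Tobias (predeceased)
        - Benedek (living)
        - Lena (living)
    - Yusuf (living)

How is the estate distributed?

Gwendolyn: 165,000; Erik: 165,000; Miko: 82,500; Phaedra: 82,500; Benedek: 82,500; Lena: 82,500; Yusuf: 165,000

The entire 825,000 passes to the siblings and their issue.
That amount (825,000) is divided into 5 shares of 165,000: Gwendolyn, Erik, and Yusuf each take 165,000; Winona's 165,000 share passes to Winona's issue; Tobias's 165,000 share passes to Tobias's issue.
Winona's share (165,000) is divided into 2 shares of 82,500: Miko and Phaedra each take 82,500.
Tobias's share (165,000) is divided into 2 shares of 82,500: Benedek and Lena each take 82,500.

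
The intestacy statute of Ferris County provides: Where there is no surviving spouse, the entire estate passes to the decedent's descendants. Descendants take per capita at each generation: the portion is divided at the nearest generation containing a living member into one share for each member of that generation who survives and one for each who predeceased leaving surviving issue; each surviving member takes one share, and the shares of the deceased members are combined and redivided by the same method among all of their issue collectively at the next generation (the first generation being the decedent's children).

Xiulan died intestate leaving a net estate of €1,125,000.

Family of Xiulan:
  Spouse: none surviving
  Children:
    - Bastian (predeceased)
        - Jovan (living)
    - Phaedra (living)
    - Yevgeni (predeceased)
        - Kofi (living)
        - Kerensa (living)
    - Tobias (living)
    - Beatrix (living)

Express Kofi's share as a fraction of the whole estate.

Kofi receives 2/15 of the estate.

The entire €1,125,000 passes to the descendants.
That amount (€1,125,000) is divided at the children's generation into 5 shares of €225,000. Phaedra, Tobias, and Beatrix each take €225,000. The 2 shares of the deceased (Bastian and Yevgeni) are combined into a pool of €450,000.
That pool (€450,000) is divided at the grandchildren's generation equally among Jovan, Kofi, and Kerensa: €150,000 each.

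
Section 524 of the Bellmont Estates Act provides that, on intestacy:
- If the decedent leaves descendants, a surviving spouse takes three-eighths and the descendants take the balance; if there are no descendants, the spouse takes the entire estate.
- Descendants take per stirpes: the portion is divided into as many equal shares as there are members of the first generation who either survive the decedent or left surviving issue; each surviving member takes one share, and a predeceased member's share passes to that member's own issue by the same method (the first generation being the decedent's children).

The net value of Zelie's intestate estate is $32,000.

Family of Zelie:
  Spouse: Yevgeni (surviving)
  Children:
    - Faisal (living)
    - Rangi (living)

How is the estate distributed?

Yevgeni: $12,000; Faisal: $10,000; Rangi: $10,000

Yevgeni takes three-eighths of $32,000 = $12,000. The remaining $20,000 passes to the descendants.
The descendants' portion ($20,000) is divided into 2 shares of $10,000: Faisal and Rangi each take $10,000.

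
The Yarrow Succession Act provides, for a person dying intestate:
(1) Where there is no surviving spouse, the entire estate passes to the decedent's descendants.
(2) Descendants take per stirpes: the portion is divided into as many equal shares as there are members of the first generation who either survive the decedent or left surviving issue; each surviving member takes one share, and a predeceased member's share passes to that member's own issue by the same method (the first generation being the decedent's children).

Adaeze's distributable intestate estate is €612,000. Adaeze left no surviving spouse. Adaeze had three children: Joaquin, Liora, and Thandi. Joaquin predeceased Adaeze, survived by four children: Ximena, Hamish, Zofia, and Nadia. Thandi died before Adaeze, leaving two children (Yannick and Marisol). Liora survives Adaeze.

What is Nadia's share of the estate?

The entire €612,000 passes to the descendants.
That amount (€612,000) is divided into 3 shares of €204,000: Liora takes €204,000; Joaquin's €204,000 share passes to Joaquin's issue; Thandi's €204,000 share passes to Thandi's issue.
Joaquin's share (€204,000) is divided into 4 shares of €51,000: Ximena, Hamish, Zofia, and Nadia each take €51,000.
Thandi's share (€204,000) is divided into 2 shares of €102,000: Yannick and Marisol each take €102,000.

Nadia receives €51,000.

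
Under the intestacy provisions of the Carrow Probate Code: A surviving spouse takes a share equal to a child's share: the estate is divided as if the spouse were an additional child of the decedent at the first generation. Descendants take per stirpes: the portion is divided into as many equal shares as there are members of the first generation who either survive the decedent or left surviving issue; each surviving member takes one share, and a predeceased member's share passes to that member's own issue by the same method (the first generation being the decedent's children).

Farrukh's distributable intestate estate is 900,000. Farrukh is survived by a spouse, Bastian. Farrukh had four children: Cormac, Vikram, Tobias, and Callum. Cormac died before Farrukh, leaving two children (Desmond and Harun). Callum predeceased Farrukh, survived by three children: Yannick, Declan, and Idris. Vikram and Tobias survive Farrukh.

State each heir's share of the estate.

The spouse counts as an additional share at the children's level, so there are 5 primary shares of 180,000. Bastian takes one such share (180,000).
The children's combined portion (720,000) is divided into 4 shares of 180,000: Vikram and Tobias each take 180,000; Cormac's 180,000 share passes to Cormac's issue; Callum's 180,000 share passes to Callum's issue.
Cormac's share (180,000) is divided into 2 shares of 90,000: Desmond and Harun each take 90,000.
Callum's share (180,000) is divided into 3 shares of 60,000: Yannick, Declan, and Idris each take 60,000.

Bastian: 180,000; Desmond: 90,000; Harun: 90,000; Vikram: 180,000; Tobias: 180,000; Yannick: 60,000; Declan: 60,000; Idris: 60,000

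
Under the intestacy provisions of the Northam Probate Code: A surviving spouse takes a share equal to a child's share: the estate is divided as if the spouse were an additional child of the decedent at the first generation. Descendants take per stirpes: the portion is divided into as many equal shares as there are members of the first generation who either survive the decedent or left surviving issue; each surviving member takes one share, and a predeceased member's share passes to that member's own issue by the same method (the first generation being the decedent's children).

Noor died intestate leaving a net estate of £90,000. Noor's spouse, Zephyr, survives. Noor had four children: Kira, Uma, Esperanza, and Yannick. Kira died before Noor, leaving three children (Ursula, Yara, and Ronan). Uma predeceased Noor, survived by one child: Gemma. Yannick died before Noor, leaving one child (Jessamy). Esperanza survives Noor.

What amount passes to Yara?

Yara receives £6,000.

The spouse counts as an additional share at the children's level, so there are 5 primary shares of £18,000. Zephyr takes one such share (£18,000).
The children's combined portion (£72,000) is divided into 4 shares of £18,000: Esperanza takes £18,000; Kira's £18,000 share passes to Kira's issue; Uma's £18,000 share passes to Uma's issue; Yannick's £18,000 share passes to Yannick's issue.
Kira's share (£18,000) is divided into 3 shares of £6,000: Ursula, Yara, and Ronan each take £6,000.
Uma's share (£18,000) passes entirely to Gemma.
Yannick's share (£18,000) passes entirely to Jessamy.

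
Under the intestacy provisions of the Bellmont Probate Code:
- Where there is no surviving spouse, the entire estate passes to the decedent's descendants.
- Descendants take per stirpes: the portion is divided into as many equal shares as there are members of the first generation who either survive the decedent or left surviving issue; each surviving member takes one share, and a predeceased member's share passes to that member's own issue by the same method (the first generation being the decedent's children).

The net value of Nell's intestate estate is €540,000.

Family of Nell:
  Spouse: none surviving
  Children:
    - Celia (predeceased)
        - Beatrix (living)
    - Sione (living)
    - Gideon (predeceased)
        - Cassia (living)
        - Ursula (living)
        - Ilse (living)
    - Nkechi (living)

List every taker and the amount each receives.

Beatrix: €135,000; Sione: €135,000; Cassia: €45,000; Ursula: €45,000; Ilse: €45,000; Nkechi: €135,000

The entire €540,000 passes to the descendants.
That amount (€540,000) is divided into 4 shares of €135,000: Sione and Nkechi each take €135,000; Celia's €135,000 share passes to Celia's issue; Gideon's €135,000 share passes to Gideon's issue.
Celia's share (€135,000) passes entirely to Beatrix.
Gideon's share (€135,000) is divided into 3 shares of €45,000: Cassia, Ursula, and Ilse each take €45,000.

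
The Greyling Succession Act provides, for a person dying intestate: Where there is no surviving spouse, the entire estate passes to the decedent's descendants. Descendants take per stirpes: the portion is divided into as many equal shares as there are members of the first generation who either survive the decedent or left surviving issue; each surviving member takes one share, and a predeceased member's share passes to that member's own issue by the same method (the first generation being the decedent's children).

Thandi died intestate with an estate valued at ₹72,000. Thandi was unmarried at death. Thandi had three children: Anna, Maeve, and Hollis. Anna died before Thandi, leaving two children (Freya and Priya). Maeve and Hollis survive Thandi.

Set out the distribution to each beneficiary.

The entire ₹72,000 passes to the descendants.
That amount (₹72,000) is divided into 3 shares of ₹24,000: Maeve and Hollis each take ₹24,000; Anna's ₹24,000 share passes to Anna's issue.
Anna's share (₹24,000) is divided into 2 shares of ₹12,000: Freya and Priya each take ₹12,000.

Freya: ₹12,000; Priya: ₹12,000; Maeve: ₹24,000; Hollis: ₹24,000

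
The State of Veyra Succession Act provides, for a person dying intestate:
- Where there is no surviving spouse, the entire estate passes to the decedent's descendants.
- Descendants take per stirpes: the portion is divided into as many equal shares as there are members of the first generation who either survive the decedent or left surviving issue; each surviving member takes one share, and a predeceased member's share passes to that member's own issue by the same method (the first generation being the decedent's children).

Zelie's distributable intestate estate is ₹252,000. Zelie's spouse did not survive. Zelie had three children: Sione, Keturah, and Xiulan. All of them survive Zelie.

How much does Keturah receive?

The entire ₹252,000 passes to the descendants.
That amount (₹252,000) is divided into 3 shares of ₹84,000: Sione, Keturah, and Xiulan each take ₹84,000.

Keturah receives ₹84,000.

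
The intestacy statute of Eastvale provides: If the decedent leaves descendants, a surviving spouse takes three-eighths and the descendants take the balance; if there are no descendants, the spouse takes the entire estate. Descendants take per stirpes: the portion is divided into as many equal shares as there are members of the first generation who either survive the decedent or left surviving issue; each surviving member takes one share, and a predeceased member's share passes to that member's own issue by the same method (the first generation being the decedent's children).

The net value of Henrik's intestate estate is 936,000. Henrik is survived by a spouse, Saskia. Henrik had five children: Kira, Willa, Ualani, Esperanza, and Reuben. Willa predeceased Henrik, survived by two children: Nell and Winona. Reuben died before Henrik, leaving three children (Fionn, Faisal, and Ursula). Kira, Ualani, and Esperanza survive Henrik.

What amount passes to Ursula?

Ursula receives 39,000.

Saskia takes three-eighths of 936,000 = 351,000. The remaining 585,000 passes to the descendants.
The descendants' portion (585,000) is divided into 5 shares of 117,000: Kira, Ualani, and Esperanza each take 117,000; Willa's 117,000 share passes to Willa's issue; Reuben's 117,000 share passes to Reuben's issue.
Willa's share (117,000) is divided into 2 shares of 58,500: Nell and Winona each take 58,500.
Reuben's share (117,000) is divided into 3 shares of 39,000: Fionn, Faisal, and Ursula each take 39,000.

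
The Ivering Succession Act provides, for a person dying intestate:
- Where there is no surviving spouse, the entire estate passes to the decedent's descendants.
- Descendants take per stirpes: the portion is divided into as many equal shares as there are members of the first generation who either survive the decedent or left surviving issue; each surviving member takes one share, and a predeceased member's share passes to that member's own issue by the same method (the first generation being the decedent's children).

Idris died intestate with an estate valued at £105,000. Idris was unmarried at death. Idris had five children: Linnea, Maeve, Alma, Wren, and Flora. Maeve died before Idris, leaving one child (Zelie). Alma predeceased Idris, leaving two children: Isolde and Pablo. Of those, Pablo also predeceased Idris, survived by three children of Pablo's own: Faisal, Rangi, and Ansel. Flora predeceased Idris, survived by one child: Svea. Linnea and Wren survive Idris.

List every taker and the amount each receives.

The entire £105,000 passes to the descendants.
That amount (£105,000) is divided into 5 shares of £21,000: Linnea and Wren each take £21,000; Maeve's £21,000 share passes to Maeve's issue; Alma's £21,000 share passes to Alma's issue; Flora's £21,000 share passes to Flora's issue.
Maeve's share (£21,000) passes entirely to Zelie.
Alma's share (£21,000) is divided into 2 shares of £10,500: Isolde takes £10,500; Pablo's £10,500 share passes to Pablo's issue.
Pablo's share (£10,500) is divided into 3 shares of £3,500: Faisal, Rangi, and Ansel each take £3,500.
Flora's share (£21,000) passes entirely to Svea.

Linnea: £21,000; Zelie: £21,000; Isolde: £10,500; Faisal: £3,500; Rangi: £3,500; Ansel: £3,500; Wren: £21,000; Svea: £21,000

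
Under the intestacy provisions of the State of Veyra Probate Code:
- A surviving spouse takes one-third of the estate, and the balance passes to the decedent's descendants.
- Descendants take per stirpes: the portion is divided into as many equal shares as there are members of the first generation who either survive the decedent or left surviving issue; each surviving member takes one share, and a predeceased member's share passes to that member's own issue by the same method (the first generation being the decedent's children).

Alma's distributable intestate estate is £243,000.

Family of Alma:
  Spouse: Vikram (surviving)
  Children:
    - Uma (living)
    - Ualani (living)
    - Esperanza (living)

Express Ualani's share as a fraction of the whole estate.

Vikram takes one-third of £243,000 = £81,000. The remaining £162,000 passes to the descendants.
The descendants' portion (£162,000) is divided into 3 shares of £54,000: Uma, Ualani, and Esperanza each take £54,000.

Ualani receives 2/9 of the estate.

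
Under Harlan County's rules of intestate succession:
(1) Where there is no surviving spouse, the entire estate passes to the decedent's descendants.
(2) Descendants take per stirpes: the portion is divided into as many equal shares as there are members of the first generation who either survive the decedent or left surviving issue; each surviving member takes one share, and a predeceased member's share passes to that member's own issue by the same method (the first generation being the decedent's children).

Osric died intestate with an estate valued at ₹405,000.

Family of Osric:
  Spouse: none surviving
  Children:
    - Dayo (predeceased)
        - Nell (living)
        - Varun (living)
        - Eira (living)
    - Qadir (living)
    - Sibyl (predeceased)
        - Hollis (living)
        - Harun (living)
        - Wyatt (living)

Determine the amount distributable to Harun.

The entire ₹405,000 passes to the descendants.
That amount (₹405,000) is divided into 3 shares of ₹135,000: Qadir takes ₹135,000; Dayo's ₹135,000 share passes to Dayo's issue; Sibyl's ₹135,000 share passes to Sibyl's issue.
Dayo's share (₹135,000) is divided into 3 shares of ₹45,000: Nell, Varun, and Eira each take ₹45,000.
Sibyl's share (₹135,000) is divided into 3 shares of ₹45,000: Hollis, Harun, and Wyatt each take ₹45,000.

Harun receives ₹45,000.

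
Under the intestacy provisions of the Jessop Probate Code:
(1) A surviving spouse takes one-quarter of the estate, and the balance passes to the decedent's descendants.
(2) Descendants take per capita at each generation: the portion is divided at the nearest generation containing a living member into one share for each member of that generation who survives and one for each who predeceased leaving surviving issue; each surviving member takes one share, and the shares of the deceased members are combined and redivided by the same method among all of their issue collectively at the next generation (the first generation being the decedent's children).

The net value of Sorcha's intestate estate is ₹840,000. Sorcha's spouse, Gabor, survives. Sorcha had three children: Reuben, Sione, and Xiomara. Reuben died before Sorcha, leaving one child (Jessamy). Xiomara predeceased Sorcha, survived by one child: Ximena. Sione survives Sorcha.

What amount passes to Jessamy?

Gabor takes one-quarter of ₹840,000 = ₹210,000. The remaining ₹630,000 passes to the descendants.
The descendants' portion (₹630,000) is divided at the children's generation into 3 shares of ₹210,000. Sione takes ₹210,000. The 2 shares of the deceased (Reuben and Xiomara) are combined into a pool of ₹420,000.
That pool (₹420,000) is divided at the grandchildren's generation equally among Jessamy and Ximena: ₹210,000 each.

Jessamy receives ₹210,000.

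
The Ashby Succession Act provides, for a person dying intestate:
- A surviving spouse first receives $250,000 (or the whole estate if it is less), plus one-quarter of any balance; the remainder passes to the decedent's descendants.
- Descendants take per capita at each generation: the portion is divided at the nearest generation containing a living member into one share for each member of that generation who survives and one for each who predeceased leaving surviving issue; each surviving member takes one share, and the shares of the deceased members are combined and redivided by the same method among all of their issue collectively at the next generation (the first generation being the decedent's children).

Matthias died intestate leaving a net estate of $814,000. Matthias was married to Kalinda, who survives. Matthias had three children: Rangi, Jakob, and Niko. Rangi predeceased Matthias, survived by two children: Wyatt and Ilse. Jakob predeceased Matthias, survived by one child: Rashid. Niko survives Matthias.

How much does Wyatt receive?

Wyatt receives $94,000.

Kalinda first takes $250,000, leaving a balance of $564,000. Kalinda then takes one-quarter of the balance ($141,000), for a total of $391,000. The remaining $423,000 passes to the descendants.
The descendants' portion ($423,000) is divided at the children's generation into 3 shares of $141,000. Niko takes $141,000. The 2 shares of the deceased (Rangi and Jakob) are combined into a pool of $282,000.
That pool ($282,000) is divided at the grandchildren's generation equally among Wyatt, Ilse, and Rashid: $94,000 each.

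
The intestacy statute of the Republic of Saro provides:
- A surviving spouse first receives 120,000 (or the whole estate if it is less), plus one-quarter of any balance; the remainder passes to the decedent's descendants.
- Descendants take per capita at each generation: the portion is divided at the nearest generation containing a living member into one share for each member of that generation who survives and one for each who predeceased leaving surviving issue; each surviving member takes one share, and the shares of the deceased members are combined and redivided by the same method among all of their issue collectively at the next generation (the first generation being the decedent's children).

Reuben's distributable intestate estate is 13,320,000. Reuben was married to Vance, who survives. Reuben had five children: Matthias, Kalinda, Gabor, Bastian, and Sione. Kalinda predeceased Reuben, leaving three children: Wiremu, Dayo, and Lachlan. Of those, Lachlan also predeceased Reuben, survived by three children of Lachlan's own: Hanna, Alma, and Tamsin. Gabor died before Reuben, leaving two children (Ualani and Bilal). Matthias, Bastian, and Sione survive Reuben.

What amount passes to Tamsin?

Tamsin receives 264,000.

Vance first takes 120,000, leaving a balance of 13,200,000. Vance then takes one-quarter of the balance (3,300,000), for a total of 3,420,000. The remaining 9,900,000 passes to the descendants.
The descendants' portion (9,900,000) is divided at the children's generation into 5 shares of 1,980,000. Matthias, Bastian, and Sione each take 1,980,000. The 2 shares of the deceased (Kalinda and Gabor) are combined into a pool of 3,960,000.
That pool (3,960,000) is divided at the grandchildren's generation into 5 shares of 792,000. Wiremu, Dayo, Ualani, and Bilal each take 792,000. The remaining share for the deceased Lachlan (792,000) is carried to the next generation.
That pool (792,000) is divided at the great-grandchildren's generation equally among Hanna, Alma, and Tamsin: 264,000 each.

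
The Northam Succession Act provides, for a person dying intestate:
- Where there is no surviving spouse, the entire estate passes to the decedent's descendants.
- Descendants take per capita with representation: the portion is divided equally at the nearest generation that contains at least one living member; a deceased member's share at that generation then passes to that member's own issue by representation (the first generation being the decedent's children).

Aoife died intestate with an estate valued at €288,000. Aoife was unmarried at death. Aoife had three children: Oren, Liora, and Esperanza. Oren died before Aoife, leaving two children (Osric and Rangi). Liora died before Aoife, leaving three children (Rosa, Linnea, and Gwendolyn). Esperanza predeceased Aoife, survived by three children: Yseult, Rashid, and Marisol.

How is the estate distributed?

Osric: €36,000; Rangi: €36,000; Rosa: €36,000; Linnea: €36,000; Gwendolyn: €36,000; Yseult: €36,000; Rashid: €36,000; Marisol: €36,000

The entire €288,000 passes to the descendants.
No child survives, so the initial division is made at the grandchildren's generation.
That amount (€288,000) is divided into 8 shares of €36,000: Osric, Rangi, Rosa, Linnea, Gwendolyn, Yseult, Rashid, and Marisol each take €36,000.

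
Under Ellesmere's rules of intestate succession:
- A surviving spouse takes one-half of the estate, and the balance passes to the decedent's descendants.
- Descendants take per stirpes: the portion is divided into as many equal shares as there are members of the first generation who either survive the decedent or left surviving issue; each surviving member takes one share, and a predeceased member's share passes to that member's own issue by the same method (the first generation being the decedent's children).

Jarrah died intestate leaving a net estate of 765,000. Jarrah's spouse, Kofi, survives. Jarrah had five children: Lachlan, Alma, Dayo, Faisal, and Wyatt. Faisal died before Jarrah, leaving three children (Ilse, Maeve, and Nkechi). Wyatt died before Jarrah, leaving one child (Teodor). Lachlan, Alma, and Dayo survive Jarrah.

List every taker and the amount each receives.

Kofi: 382,500; Lachlan: 76,500; Alma: 76,500; Dayo: 76,500; Ilse: 25,500; Maeve: 25,500; Nkechi: 25,500; Teodor: 76,500

Kofi takes one-half of 765,000 = 382,500. The remaining 382,500 passes to the descendants.
The descendants' portion (382,500) is divided into 5 shares of 76,500: Lachlan, Alma, and Dayo each take 76,500; Faisal's 76,500 share passes to Faisal's issue; Wyatt's 76,500 share passes to Wyatt's issue.
Faisal's share (76,500) is divided into 3 shares of 25,500: Ilse, Maeve, and Nkechi each take 25,500.
Wyatt's share (76,500) passes entirely to Teodor.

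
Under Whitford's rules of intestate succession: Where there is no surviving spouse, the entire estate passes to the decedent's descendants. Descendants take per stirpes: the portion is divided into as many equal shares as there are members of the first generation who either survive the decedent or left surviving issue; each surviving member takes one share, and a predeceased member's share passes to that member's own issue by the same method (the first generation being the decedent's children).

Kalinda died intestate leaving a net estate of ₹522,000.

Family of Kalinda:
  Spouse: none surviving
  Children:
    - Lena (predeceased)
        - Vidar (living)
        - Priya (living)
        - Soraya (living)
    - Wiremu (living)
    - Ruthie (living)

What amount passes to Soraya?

The entire ₹522,000 passes to the descendants.
That amount (₹522,000) is divided into 3 shares of ₹174,000: Wiremu and Ruthie each take ₹174,000; Lena's ₹174,000 share passes to Lena's issue.
Lena's share (₹174,000) is divided into 3 shares of ₹58,000: Vidar, Priya, and Soraya each take ₹58,000.

Soraya receives ₹58,000.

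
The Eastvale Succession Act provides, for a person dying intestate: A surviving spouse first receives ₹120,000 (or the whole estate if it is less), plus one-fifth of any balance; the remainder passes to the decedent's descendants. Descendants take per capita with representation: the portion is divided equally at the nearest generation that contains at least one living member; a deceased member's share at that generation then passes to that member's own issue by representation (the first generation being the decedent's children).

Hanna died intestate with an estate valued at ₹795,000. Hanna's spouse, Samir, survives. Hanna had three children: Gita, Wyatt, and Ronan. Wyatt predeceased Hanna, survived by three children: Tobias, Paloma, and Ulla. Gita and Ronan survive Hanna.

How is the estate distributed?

Samir: ₹255,000; Gita: ₹180,000; Tobias: ₹60,000; Paloma: ₹60,000; Ulla: ₹60,000; Ronan: ₹180,000

Samir first takes ₹120,000, leaving a balance of ₹675,000. Samir then takes one-fifth of the balance (₹135,000), for a total of ₹255,000. The remaining ₹540,000 passes to the descendants.
The descendants' portion (₹540,000) is divided into 3 shares of ₹180,000: Gita and Ronan each take ₹180,000; Wyatt's ₹180,000 share passes to Wyatt's issue.
Wyatt's share (₹180,000) is divided into 3 shares of ₹60,000: Tobias, Paloma, and Ulla each take ₹60,000.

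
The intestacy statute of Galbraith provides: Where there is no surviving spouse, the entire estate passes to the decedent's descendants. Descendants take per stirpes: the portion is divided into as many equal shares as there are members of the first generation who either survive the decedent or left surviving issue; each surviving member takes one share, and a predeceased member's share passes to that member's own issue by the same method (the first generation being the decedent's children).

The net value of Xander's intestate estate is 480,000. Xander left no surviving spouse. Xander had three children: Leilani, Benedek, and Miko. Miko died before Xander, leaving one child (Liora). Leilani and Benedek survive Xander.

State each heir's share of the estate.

Leilani: 160,000; Benedek: 160,000; Liora: 160,000

The entire 480,000 passes to the descendants.
That amount (480,000) is divided into 3 shares of 160,000: Leilani and Benedek each take 160,000; Miko's 160,000 share passes to Miko's issue.
Miko's share (160,000) passes entirely to Liora.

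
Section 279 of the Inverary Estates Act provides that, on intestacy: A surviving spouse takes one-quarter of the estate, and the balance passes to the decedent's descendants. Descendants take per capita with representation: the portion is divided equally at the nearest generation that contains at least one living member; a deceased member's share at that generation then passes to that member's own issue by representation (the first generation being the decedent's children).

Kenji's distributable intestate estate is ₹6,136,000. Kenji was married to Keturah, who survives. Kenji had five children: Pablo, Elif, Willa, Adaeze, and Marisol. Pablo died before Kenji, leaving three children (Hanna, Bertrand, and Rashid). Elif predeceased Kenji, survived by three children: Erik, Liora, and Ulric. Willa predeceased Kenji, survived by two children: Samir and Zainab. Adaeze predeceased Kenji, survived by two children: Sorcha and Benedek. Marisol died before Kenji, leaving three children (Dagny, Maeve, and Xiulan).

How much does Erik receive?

Erik receives ₹354,000.

Keturah takes one-quarter of ₹6,136,000 = ₹1,534,000. The remaining ₹4,602,000 passes to the descendants.
No child survives, so the initial division is made at the grandchildren's generation.
The descendants' portion (₹4,602,000) is divided into 13 shares of ₹354,000: Hanna, Bertrand, Rashid, Erik, Liora, Ulric, Samir, Zainab, Sorcha, Benedek, Dagny, Maeve, and Xiulan each take ₹354,000.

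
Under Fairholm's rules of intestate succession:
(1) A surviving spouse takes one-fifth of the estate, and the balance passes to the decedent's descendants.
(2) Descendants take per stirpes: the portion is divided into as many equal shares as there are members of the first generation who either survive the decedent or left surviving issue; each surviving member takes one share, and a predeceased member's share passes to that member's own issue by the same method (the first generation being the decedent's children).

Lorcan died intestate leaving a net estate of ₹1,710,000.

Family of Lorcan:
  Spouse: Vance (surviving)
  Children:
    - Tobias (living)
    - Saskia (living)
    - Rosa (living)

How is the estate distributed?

Vance takes one-fifth of ₹1,710,000 = ₹342,000. The remaining ₹1,368,000 passes to the descendants.
The descendants' portion (₹1,368,000) is divided into 3 shares of ₹456,000: Tobias, Saskia, and Rosa each take ₹456,000.

Vance: ₹342,000; Tobias: ₹456,000; Saskia: ₹456,000; Rosa: ₹456,000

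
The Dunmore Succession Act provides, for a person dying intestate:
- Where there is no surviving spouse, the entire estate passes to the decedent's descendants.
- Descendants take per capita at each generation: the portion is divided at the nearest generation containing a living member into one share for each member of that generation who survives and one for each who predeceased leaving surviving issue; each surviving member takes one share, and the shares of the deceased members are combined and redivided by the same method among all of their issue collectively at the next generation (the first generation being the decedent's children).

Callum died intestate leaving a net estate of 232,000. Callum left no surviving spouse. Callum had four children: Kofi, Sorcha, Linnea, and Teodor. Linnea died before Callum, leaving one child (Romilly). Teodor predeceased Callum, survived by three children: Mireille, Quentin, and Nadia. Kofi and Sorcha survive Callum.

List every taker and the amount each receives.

Kofi: 58,000; Sorcha: 58,000; Romilly: 29,000; Mireille: 29,000; Quentin: 29,000; Nadia: 29,000

The entire 232,000 passes to the descendants.
That amount (232,000) is divided at the children's generation into 4 shares of 58,000. Kofi and Sorcha each take 58,000. The 2 shares of the deceased (Linnea and Teodor) are combined into a pool of 116,000.
That pool (116,000) is divided at the grandchildren's generation equally among Romilly, Mireille, Quentin, and Nadia: 29,000 each.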